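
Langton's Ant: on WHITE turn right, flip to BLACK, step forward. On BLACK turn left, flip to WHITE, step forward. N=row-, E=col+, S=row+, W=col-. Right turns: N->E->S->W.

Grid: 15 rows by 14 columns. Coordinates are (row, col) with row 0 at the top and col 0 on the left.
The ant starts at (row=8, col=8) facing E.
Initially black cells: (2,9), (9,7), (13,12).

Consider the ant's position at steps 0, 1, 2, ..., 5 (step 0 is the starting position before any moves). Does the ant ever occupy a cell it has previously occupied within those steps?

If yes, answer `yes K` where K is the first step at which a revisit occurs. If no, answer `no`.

Step 1: on WHITE (8,8): turn R to S, flip to black, move to (9,8). |black|=4 — new cell
Step 2: on WHITE (9,8): turn R to W, flip to black, move to (9,7). |black|=5 — new cell
Step 3: on BLACK (9,7): turn L to S, flip to white, move to (10,7). |black|=4 — new cell
Step 4: on WHITE (10,7): turn R to W, flip to black, move to (10,6). |black|=5 — new cell
Step 5: on WHITE (10,6): turn R to N, flip to black, move to (9,6). |black|=6 — new cell
No revisit within 5 steps.

Answer: no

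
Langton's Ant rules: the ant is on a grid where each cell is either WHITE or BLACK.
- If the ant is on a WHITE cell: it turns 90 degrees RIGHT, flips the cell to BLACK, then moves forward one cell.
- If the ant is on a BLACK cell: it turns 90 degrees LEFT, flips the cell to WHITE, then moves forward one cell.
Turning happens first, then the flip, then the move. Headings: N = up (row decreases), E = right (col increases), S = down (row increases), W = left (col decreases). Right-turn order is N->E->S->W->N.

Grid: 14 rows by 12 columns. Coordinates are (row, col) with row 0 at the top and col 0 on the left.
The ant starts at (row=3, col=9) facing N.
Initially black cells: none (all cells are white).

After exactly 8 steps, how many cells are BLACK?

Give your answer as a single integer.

Step 1: on WHITE (3,9): turn R to E, flip to black, move to (3,10). |black|=1
Step 2: on WHITE (3,10): turn R to S, flip to black, move to (4,10). |black|=2
Step 3: on WHITE (4,10): turn R to W, flip to black, move to (4,9). |black|=3
Step 4: on WHITE (4,9): turn R to N, flip to black, move to (3,9). |black|=4
Step 5: on BLACK (3,9): turn L to W, flip to white, move to (3,8). |black|=3
Step 6: on WHITE (3,8): turn R to N, flip to black, move to (2,8). |black|=4
Step 7: on WHITE (2,8): turn R to E, flip to black, move to (2,9). |black|=5
Step 8: on WHITE (2,9): turn R to S, flip to black, move to (3,9). |black|=6

Answer: 6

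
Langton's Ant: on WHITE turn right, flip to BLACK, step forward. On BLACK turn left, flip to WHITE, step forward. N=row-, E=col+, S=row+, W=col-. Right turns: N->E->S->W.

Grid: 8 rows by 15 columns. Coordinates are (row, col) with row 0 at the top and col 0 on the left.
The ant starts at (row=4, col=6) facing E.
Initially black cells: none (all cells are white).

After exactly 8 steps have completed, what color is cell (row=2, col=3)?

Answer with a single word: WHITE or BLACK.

Step 1: on WHITE (4,6): turn R to S, flip to black, move to (5,6). |black|=1
Step 2: on WHITE (5,6): turn R to W, flip to black, move to (5,5). |black|=2
Step 3: on WHITE (5,5): turn R to N, flip to black, move to (4,5). |black|=3
Step 4: on WHITE (4,5): turn R to E, flip to black, move to (4,6). |black|=4
Step 5: on BLACK (4,6): turn L to N, flip to white, move to (3,6). |black|=3
Step 6: on WHITE (3,6): turn R to E, flip to black, move to (3,7). |black|=4
Step 7: on WHITE (3,7): turn R to S, flip to black, move to (4,7). |black|=5
Step 8: on WHITE (4,7): turn R to W, flip to black, move to (4,6). |black|=6

Answer: WHITE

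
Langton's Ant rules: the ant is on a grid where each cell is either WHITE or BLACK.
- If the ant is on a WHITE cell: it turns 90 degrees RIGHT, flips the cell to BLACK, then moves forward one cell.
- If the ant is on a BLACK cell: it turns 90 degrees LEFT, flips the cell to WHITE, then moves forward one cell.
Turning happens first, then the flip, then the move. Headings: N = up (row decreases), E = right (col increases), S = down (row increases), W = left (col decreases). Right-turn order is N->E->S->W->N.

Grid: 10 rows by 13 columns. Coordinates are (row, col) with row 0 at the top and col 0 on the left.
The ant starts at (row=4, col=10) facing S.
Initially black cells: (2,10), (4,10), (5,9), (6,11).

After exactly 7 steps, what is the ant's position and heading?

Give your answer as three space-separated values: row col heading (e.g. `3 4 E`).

Step 1: on BLACK (4,10): turn L to E, flip to white, move to (4,11). |black|=3
Step 2: on WHITE (4,11): turn R to S, flip to black, move to (5,11). |black|=4
Step 3: on WHITE (5,11): turn R to W, flip to black, move to (5,10). |black|=5
Step 4: on WHITE (5,10): turn R to N, flip to black, move to (4,10). |black|=6
Step 5: on WHITE (4,10): turn R to E, flip to black, move to (4,11). |black|=7
Step 6: on BLACK (4,11): turn L to N, flip to white, move to (3,11). |black|=6
Step 7: on WHITE (3,11): turn R to E, flip to black, move to (3,12). |black|=7

Answer: 3 12 E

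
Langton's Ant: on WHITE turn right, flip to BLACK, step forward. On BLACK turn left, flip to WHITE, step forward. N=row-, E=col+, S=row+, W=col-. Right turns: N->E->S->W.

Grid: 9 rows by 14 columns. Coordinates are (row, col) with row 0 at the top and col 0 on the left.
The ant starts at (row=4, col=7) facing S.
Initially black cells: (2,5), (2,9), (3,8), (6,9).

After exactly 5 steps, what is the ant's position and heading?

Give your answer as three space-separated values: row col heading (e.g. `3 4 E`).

Answer: 4 8 E

Derivation:
Step 1: on WHITE (4,7): turn R to W, flip to black, move to (4,6). |black|=5
Step 2: on WHITE (4,6): turn R to N, flip to black, move to (3,6). |black|=6
Step 3: on WHITE (3,6): turn R to E, flip to black, move to (3,7). |black|=7
Step 4: on WHITE (3,7): turn R to S, flip to black, move to (4,7). |black|=8
Step 5: on BLACK (4,7): turn L to E, flip to white, move to (4,8). |black|=7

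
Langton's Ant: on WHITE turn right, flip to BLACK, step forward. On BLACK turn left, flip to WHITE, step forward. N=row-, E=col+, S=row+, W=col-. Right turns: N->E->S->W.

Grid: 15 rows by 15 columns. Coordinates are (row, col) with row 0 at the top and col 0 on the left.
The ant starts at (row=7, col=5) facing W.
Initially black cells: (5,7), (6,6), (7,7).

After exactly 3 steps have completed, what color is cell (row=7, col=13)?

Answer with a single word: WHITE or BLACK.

Step 1: on WHITE (7,5): turn R to N, flip to black, move to (6,5). |black|=4
Step 2: on WHITE (6,5): turn R to E, flip to black, move to (6,6). |black|=5
Step 3: on BLACK (6,6): turn L to N, flip to white, move to (5,6). |black|=4

Answer: WHITE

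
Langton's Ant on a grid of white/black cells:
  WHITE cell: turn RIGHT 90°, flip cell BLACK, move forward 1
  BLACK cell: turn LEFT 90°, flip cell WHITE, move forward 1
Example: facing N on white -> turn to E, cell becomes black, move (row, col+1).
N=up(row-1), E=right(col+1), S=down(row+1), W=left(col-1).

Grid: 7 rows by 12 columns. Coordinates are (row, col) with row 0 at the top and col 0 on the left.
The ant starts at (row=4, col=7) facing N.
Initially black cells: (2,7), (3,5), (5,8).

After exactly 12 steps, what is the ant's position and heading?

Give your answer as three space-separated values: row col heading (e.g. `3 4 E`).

Step 1: on WHITE (4,7): turn R to E, flip to black, move to (4,8). |black|=4
Step 2: on WHITE (4,8): turn R to S, flip to black, move to (5,8). |black|=5
Step 3: on BLACK (5,8): turn L to E, flip to white, move to (5,9). |black|=4
Step 4: on WHITE (5,9): turn R to S, flip to black, move to (6,9). |black|=5
Step 5: on WHITE (6,9): turn R to W, flip to black, move to (6,8). |black|=6
Step 6: on WHITE (6,8): turn R to N, flip to black, move to (5,8). |black|=7
Step 7: on WHITE (5,8): turn R to E, flip to black, move to (5,9). |black|=8
Step 8: on BLACK (5,9): turn L to N, flip to white, move to (4,9). |black|=7
Step 9: on WHITE (4,9): turn R to E, flip to black, move to (4,10). |black|=8
Step 10: on WHITE (4,10): turn R to S, flip to black, move to (5,10). |black|=9
Step 11: on WHITE (5,10): turn R to W, flip to black, move to (5,9). |black|=10
Step 12: on WHITE (5,9): turn R to N, flip to black, move to (4,9). |black|=11

Answer: 4 9 N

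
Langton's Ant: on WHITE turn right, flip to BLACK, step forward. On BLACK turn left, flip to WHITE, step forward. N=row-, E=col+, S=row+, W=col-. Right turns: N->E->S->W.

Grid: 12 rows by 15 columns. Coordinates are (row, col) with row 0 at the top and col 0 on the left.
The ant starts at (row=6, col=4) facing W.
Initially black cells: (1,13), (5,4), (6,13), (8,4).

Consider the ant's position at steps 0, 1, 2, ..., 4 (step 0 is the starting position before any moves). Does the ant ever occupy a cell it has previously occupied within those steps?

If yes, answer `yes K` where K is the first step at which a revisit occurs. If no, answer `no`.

Answer: no

Derivation:
Step 1: on WHITE (6,4): turn R to N, flip to black, move to (5,4). |black|=5 — new cell
Step 2: on BLACK (5,4): turn L to W, flip to white, move to (5,3). |black|=4 — new cell
Step 3: on WHITE (5,3): turn R to N, flip to black, move to (4,3). |black|=5 — new cell
Step 4: on WHITE (4,3): turn R to E, flip to black, move to (4,4). |black|=6 — new cell
No revisit within 4 steps.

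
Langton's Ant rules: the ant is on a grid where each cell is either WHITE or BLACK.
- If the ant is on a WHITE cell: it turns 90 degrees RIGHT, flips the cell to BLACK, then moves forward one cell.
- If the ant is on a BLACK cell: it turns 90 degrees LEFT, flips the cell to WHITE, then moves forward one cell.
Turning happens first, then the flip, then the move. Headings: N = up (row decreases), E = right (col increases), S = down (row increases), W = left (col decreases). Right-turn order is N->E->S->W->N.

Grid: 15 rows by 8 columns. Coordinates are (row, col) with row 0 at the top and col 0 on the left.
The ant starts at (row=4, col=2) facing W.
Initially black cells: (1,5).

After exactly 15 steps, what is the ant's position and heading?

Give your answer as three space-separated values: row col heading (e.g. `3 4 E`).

Answer: 4 3 N

Derivation:
Step 1: on WHITE (4,2): turn R to N, flip to black, move to (3,2). |black|=2
Step 2: on WHITE (3,2): turn R to E, flip to black, move to (3,3). |black|=3
Step 3: on WHITE (3,3): turn R to S, flip to black, move to (4,3). |black|=4
Step 4: on WHITE (4,3): turn R to W, flip to black, move to (4,2). |black|=5
Step 5: on BLACK (4,2): turn L to S, flip to white, move to (5,2). |black|=4
Step 6: on WHITE (5,2): turn R to W, flip to black, move to (5,1). |black|=5
Step 7: on WHITE (5,1): turn R to N, flip to black, move to (4,1). |black|=6
Step 8: on WHITE (4,1): turn R to E, flip to black, move to (4,2). |black|=7
Step 9: on WHITE (4,2): turn R to S, flip to black, move to (5,2). |black|=8
Step 10: on BLACK (5,2): turn L to E, flip to white, move to (5,3). |black|=7
Step 11: on WHITE (5,3): turn R to S, flip to black, move to (6,3). |black|=8
Step 12: on WHITE (6,3): turn R to W, flip to black, move to (6,2). |black|=9
Step 13: on WHITE (6,2): turn R to N, flip to black, move to (5,2). |black|=10
Step 14: on WHITE (5,2): turn R to E, flip to black, move to (5,3). |black|=11
Step 15: on BLACK (5,3): turn L to N, flip to white, move to (4,3). |black|=10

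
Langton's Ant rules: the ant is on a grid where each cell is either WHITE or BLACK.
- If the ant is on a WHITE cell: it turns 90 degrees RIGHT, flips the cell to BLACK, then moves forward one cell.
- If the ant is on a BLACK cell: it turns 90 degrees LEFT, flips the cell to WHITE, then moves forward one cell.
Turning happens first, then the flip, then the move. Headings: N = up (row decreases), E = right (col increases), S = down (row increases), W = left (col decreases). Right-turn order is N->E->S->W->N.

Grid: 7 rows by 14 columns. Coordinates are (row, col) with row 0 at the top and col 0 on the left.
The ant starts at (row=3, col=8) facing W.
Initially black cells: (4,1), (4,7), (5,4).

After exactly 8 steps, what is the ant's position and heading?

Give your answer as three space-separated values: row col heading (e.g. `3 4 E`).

Answer: 5 6 W

Derivation:
Step 1: on WHITE (3,8): turn R to N, flip to black, move to (2,8). |black|=4
Step 2: on WHITE (2,8): turn R to E, flip to black, move to (2,9). |black|=5
Step 3: on WHITE (2,9): turn R to S, flip to black, move to (3,9). |black|=6
Step 4: on WHITE (3,9): turn R to W, flip to black, move to (3,8). |black|=7
Step 5: on BLACK (3,8): turn L to S, flip to white, move to (4,8). |black|=6
Step 6: on WHITE (4,8): turn R to W, flip to black, move to (4,7). |black|=7
Step 7: on BLACK (4,7): turn L to S, flip to white, move to (5,7). |black|=6
Step 8: on WHITE (5,7): turn R to W, flip to black, move to (5,6). |black|=7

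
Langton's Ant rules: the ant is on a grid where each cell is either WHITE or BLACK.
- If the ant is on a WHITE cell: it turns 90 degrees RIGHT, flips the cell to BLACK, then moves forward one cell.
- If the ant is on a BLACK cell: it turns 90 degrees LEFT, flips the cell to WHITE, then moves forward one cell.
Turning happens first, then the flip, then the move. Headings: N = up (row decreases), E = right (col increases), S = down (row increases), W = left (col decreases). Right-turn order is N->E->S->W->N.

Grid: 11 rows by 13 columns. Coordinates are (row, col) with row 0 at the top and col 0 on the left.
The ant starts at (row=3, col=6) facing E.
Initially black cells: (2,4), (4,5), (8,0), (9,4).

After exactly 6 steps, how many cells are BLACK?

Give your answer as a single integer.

Answer: 8

Derivation:
Step 1: on WHITE (3,6): turn R to S, flip to black, move to (4,6). |black|=5
Step 2: on WHITE (4,6): turn R to W, flip to black, move to (4,5). |black|=6
Step 3: on BLACK (4,5): turn L to S, flip to white, move to (5,5). |black|=5
Step 4: on WHITE (5,5): turn R to W, flip to black, move to (5,4). |black|=6
Step 5: on WHITE (5,4): turn R to N, flip to black, move to (4,4). |black|=7
Step 6: on WHITE (4,4): turn R to E, flip to black, move to (4,5). |black|=8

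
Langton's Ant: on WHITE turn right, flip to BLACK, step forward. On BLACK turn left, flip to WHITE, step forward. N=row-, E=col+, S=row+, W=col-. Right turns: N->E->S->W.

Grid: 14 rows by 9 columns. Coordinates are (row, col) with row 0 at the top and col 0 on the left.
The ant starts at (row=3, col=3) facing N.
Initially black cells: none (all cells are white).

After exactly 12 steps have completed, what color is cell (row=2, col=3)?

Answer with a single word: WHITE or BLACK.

Step 1: on WHITE (3,3): turn R to E, flip to black, move to (3,4). |black|=1
Step 2: on WHITE (3,4): turn R to S, flip to black, move to (4,4). |black|=2
Step 3: on WHITE (4,4): turn R to W, flip to black, move to (4,3). |black|=3
Step 4: on WHITE (4,3): turn R to N, flip to black, move to (3,3). |black|=4
Step 5: on BLACK (3,3): turn L to W, flip to white, move to (3,2). |black|=3
Step 6: on WHITE (3,2): turn R to N, flip to black, move to (2,2). |black|=4
Step 7: on WHITE (2,2): turn R to E, flip to black, move to (2,3). |black|=5
Step 8: on WHITE (2,3): turn R to S, flip to black, move to (3,3). |black|=6
Step 9: on WHITE (3,3): turn R to W, flip to black, move to (3,2). |black|=7
Step 10: on BLACK (3,2): turn L to S, flip to white, move to (4,2). |black|=6
Step 11: on WHITE (4,2): turn R to W, flip to black, move to (4,1). |black|=7
Step 12: on WHITE (4,1): turn R to N, flip to black, move to (3,1). |black|=8

Answer: BLACK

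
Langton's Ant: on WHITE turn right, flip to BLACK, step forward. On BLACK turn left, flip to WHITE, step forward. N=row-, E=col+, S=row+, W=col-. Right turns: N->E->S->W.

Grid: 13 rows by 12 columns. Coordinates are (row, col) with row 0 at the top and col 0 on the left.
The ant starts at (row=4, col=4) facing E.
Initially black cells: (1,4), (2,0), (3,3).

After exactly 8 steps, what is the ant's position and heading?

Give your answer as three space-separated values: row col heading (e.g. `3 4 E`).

Answer: 4 4 W

Derivation:
Step 1: on WHITE (4,4): turn R to S, flip to black, move to (5,4). |black|=4
Step 2: on WHITE (5,4): turn R to W, flip to black, move to (5,3). |black|=5
Step 3: on WHITE (5,3): turn R to N, flip to black, move to (4,3). |black|=6
Step 4: on WHITE (4,3): turn R to E, flip to black, move to (4,4). |black|=7
Step 5: on BLACK (4,4): turn L to N, flip to white, move to (3,4). |black|=6
Step 6: on WHITE (3,4): turn R to E, flip to black, move to (3,5). |black|=7
Step 7: on WHITE (3,5): turn R to S, flip to black, move to (4,5). |black|=8
Step 8: on WHITE (4,5): turn R to W, flip to black, move to (4,4). |black|=9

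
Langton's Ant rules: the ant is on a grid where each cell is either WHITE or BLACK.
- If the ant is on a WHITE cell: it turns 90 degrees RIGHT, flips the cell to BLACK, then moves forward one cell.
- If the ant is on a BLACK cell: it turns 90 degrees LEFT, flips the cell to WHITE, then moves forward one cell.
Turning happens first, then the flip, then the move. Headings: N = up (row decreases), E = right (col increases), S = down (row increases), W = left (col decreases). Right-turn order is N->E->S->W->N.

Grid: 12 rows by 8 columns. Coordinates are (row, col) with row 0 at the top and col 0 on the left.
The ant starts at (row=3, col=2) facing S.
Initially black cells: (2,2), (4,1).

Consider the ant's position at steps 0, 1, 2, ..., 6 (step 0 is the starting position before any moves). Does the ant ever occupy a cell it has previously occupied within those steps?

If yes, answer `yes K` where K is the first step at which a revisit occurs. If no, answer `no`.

Answer: no

Derivation:
Step 1: on WHITE (3,2): turn R to W, flip to black, move to (3,1). |black|=3 — new cell
Step 2: on WHITE (3,1): turn R to N, flip to black, move to (2,1). |black|=4 — new cell
Step 3: on WHITE (2,1): turn R to E, flip to black, move to (2,2). |black|=5 — new cell
Step 4: on BLACK (2,2): turn L to N, flip to white, move to (1,2). |black|=4 — new cell
Step 5: on WHITE (1,2): turn R to E, flip to black, move to (1,3). |black|=5 — new cell
Step 6: on WHITE (1,3): turn R to S, flip to black, move to (2,3). |black|=6 — new cell
No revisit within 6 steps.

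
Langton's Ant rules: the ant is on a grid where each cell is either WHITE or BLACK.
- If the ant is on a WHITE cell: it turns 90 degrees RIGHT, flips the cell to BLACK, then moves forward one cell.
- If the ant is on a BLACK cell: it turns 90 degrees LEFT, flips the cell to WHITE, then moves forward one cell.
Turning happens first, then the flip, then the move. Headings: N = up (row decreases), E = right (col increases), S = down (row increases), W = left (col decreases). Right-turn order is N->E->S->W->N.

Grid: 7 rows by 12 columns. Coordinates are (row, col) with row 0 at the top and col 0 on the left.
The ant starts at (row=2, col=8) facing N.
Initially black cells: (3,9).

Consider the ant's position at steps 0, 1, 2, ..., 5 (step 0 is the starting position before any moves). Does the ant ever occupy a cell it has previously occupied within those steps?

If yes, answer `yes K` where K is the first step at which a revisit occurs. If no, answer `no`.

Answer: no

Derivation:
Step 1: on WHITE (2,8): turn R to E, flip to black, move to (2,9). |black|=2 — new cell
Step 2: on WHITE (2,9): turn R to S, flip to black, move to (3,9). |black|=3 — new cell
Step 3: on BLACK (3,9): turn L to E, flip to white, move to (3,10). |black|=2 — new cell
Step 4: on WHITE (3,10): turn R to S, flip to black, move to (4,10). |black|=3 — new cell
Step 5: on WHITE (4,10): turn R to W, flip to black, move to (4,9). |black|=4 — new cell
No revisit within 5 steps.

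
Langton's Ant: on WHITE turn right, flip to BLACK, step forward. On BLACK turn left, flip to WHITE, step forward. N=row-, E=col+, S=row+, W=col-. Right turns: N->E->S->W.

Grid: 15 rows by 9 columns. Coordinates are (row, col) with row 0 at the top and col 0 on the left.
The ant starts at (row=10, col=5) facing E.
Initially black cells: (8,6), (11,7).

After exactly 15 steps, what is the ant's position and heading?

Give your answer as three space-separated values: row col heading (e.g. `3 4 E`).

Answer: 10 4 S

Derivation:
Step 1: on WHITE (10,5): turn R to S, flip to black, move to (11,5). |black|=3
Step 2: on WHITE (11,5): turn R to W, flip to black, move to (11,4). |black|=4
Step 3: on WHITE (11,4): turn R to N, flip to black, move to (10,4). |black|=5
Step 4: on WHITE (10,4): turn R to E, flip to black, move to (10,5). |black|=6
Step 5: on BLACK (10,5): turn L to N, flip to white, move to (9,5). |black|=5
Step 6: on WHITE (9,5): turn R to E, flip to black, move to (9,6). |black|=6
Step 7: on WHITE (9,6): turn R to S, flip to black, move to (10,6). |black|=7
Step 8: on WHITE (10,6): turn R to W, flip to black, move to (10,5). |black|=8
Step 9: on WHITE (10,5): turn R to N, flip to black, move to (9,5). |black|=9
Step 10: on BLACK (9,5): turn L to W, flip to white, move to (9,4). |black|=8
Step 11: on WHITE (9,4): turn R to N, flip to black, move to (8,4). |black|=9
Step 12: on WHITE (8,4): turn R to E, flip to black, move to (8,5). |black|=10
Step 13: on WHITE (8,5): turn R to S, flip to black, move to (9,5). |black|=11
Step 14: on WHITE (9,5): turn R to W, flip to black, move to (9,4). |black|=12
Step 15: on BLACK (9,4): turn L to S, flip to white, move to (10,4). |black|=11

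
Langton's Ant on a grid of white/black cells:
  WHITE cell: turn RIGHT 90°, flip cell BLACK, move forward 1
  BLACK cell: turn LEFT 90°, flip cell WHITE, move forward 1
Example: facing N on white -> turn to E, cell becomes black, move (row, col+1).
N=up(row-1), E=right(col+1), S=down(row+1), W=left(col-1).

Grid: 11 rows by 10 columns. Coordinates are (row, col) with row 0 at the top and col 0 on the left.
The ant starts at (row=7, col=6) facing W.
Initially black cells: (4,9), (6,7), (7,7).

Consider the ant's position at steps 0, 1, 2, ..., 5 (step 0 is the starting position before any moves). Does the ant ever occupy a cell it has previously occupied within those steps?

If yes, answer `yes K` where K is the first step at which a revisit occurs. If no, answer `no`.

Step 1: on WHITE (7,6): turn R to N, flip to black, move to (6,6). |black|=4 — new cell
Step 2: on WHITE (6,6): turn R to E, flip to black, move to (6,7). |black|=5 — new cell
Step 3: on BLACK (6,7): turn L to N, flip to white, move to (5,7). |black|=4 — new cell
Step 4: on WHITE (5,7): turn R to E, flip to black, move to (5,8). |black|=5 — new cell
Step 5: on WHITE (5,8): turn R to S, flip to black, move to (6,8). |black|=6 — new cell
No revisit within 5 steps.

Answer: no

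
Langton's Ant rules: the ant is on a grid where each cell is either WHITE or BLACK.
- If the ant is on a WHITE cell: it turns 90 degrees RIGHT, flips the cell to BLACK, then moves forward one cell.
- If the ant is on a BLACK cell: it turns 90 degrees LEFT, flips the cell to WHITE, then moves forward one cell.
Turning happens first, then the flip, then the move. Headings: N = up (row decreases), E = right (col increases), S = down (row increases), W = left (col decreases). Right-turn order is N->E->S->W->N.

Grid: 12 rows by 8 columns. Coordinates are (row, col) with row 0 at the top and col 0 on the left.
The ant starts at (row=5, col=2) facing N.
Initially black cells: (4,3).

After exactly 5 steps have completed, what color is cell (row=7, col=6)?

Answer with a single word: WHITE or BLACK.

Answer: WHITE

Derivation:
Step 1: on WHITE (5,2): turn R to E, flip to black, move to (5,3). |black|=2
Step 2: on WHITE (5,3): turn R to S, flip to black, move to (6,3). |black|=3
Step 3: on WHITE (6,3): turn R to W, flip to black, move to (6,2). |black|=4
Step 4: on WHITE (6,2): turn R to N, flip to black, move to (5,2). |black|=5
Step 5: on BLACK (5,2): turn L to W, flip to white, move to (5,1). |black|=4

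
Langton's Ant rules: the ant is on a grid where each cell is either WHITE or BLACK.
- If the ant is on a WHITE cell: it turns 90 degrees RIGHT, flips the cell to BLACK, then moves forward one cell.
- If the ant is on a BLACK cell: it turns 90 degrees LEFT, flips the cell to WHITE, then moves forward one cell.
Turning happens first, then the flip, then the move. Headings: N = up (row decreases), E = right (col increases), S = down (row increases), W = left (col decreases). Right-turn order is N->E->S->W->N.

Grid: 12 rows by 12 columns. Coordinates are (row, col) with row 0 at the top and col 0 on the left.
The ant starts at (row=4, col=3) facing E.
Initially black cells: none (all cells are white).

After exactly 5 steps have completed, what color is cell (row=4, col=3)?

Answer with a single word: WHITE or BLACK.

Step 1: on WHITE (4,3): turn R to S, flip to black, move to (5,3). |black|=1
Step 2: on WHITE (5,3): turn R to W, flip to black, move to (5,2). |black|=2
Step 3: on WHITE (5,2): turn R to N, flip to black, move to (4,2). |black|=3
Step 4: on WHITE (4,2): turn R to E, flip to black, move to (4,3). |black|=4
Step 5: on BLACK (4,3): turn L to N, flip to white, move to (3,3). |black|=3

Answer: WHITE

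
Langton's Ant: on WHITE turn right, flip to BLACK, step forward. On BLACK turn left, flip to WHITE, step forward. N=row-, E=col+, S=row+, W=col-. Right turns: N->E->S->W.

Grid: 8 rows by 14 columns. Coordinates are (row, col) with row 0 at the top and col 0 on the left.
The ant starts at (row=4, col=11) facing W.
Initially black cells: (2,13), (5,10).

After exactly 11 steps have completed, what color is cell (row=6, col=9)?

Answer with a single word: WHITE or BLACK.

Answer: BLACK

Derivation:
Step 1: on WHITE (4,11): turn R to N, flip to black, move to (3,11). |black|=3
Step 2: on WHITE (3,11): turn R to E, flip to black, move to (3,12). |black|=4
Step 3: on WHITE (3,12): turn R to S, flip to black, move to (4,12). |black|=5
Step 4: on WHITE (4,12): turn R to W, flip to black, move to (4,11). |black|=6
Step 5: on BLACK (4,11): turn L to S, flip to white, move to (5,11). |black|=5
Step 6: on WHITE (5,11): turn R to W, flip to black, move to (5,10). |black|=6
Step 7: on BLACK (5,10): turn L to S, flip to white, move to (6,10). |black|=5
Step 8: on WHITE (6,10): turn R to W, flip to black, move to (6,9). |black|=6
Step 9: on WHITE (6,9): turn R to N, flip to black, move to (5,9). |black|=7
Step 10: on WHITE (5,9): turn R to E, flip to black, move to (5,10). |black|=8
Step 11: on WHITE (5,10): turn R to S, flip to black, move to (6,10). |black|=9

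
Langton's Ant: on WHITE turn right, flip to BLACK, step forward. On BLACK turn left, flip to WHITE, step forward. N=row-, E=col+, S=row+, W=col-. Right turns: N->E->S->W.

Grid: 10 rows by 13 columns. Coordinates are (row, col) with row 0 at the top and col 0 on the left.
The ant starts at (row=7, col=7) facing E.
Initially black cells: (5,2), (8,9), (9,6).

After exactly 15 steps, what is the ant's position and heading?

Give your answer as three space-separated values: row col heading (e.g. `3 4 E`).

Answer: 7 6 S

Derivation:
Step 1: on WHITE (7,7): turn R to S, flip to black, move to (8,7). |black|=4
Step 2: on WHITE (8,7): turn R to W, flip to black, move to (8,6). |black|=5
Step 3: on WHITE (8,6): turn R to N, flip to black, move to (7,6). |black|=6
Step 4: on WHITE (7,6): turn R to E, flip to black, move to (7,7). |black|=7
Step 5: on BLACK (7,7): turn L to N, flip to white, move to (6,7). |black|=6
Step 6: on WHITE (6,7): turn R to E, flip to black, move to (6,8). |black|=7
Step 7: on WHITE (6,8): turn R to S, flip to black, move to (7,8). |black|=8
Step 8: on WHITE (7,8): turn R to W, flip to black, move to (7,7). |black|=9
Step 9: on WHITE (7,7): turn R to N, flip to black, move to (6,7). |black|=10
Step 10: on BLACK (6,7): turn L to W, flip to white, move to (6,6). |black|=9
Step 11: on WHITE (6,6): turn R to N, flip to black, move to (5,6). |black|=10
Step 12: on WHITE (5,6): turn R to E, flip to black, move to (5,7). |black|=11
Step 13: on WHITE (5,7): turn R to S, flip to black, move to (6,7). |black|=12
Step 14: on WHITE (6,7): turn R to W, flip to black, move to (6,6). |black|=13
Step 15: on BLACK (6,6): turn L to S, flip to white, move to (7,6). |black|=12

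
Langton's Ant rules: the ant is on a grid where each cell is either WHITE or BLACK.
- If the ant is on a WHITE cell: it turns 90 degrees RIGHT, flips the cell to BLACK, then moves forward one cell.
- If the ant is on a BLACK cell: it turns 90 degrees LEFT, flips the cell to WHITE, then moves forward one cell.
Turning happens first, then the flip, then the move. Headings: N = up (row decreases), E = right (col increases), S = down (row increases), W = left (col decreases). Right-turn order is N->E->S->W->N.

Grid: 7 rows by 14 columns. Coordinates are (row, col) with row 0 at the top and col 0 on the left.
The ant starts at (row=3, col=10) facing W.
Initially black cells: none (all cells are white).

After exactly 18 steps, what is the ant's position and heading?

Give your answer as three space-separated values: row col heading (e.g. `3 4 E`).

Step 1: on WHITE (3,10): turn R to N, flip to black, move to (2,10). |black|=1
Step 2: on WHITE (2,10): turn R to E, flip to black, move to (2,11). |black|=2
Step 3: on WHITE (2,11): turn R to S, flip to black, move to (3,11). |black|=3
Step 4: on WHITE (3,11): turn R to W, flip to black, move to (3,10). |black|=4
Step 5: on BLACK (3,10): turn L to S, flip to white, move to (4,10). |black|=3
Step 6: on WHITE (4,10): turn R to W, flip to black, move to (4,9). |black|=4
Step 7: on WHITE (4,9): turn R to N, flip to black, move to (3,9). |black|=5
Step 8: on WHITE (3,9): turn R to E, flip to black, move to (3,10). |black|=6
Step 9: on WHITE (3,10): turn R to S, flip to black, move to (4,10). |black|=7
Step 10: on BLACK (4,10): turn L to E, flip to white, move to (4,11). |black|=6
Step 11: on WHITE (4,11): turn R to S, flip to black, move to (5,11). |black|=7
Step 12: on WHITE (5,11): turn R to W, flip to black, move to (5,10). |black|=8
Step 13: on WHITE (5,10): turn R to N, flip to black, move to (4,10). |black|=9
Step 14: on WHITE (4,10): turn R to E, flip to black, move to (4,11). |black|=10
Step 15: on BLACK (4,11): turn L to N, flip to white, move to (3,11). |black|=9
Step 16: on BLACK (3,11): turn L to W, flip to white, move to (3,10). |black|=8
Step 17: on BLACK (3,10): turn L to S, flip to white, move to (4,10). |black|=7
Step 18: on BLACK (4,10): turn L to E, flip to white, move to (4,11). |black|=6

Answer: 4 11 E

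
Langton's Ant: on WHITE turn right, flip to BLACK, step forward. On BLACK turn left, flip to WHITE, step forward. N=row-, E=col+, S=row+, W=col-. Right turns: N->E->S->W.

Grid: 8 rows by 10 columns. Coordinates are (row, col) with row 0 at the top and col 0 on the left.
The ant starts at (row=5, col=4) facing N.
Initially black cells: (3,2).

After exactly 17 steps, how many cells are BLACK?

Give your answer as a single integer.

Step 1: on WHITE (5,4): turn R to E, flip to black, move to (5,5). |black|=2
Step 2: on WHITE (5,5): turn R to S, flip to black, move to (6,5). |black|=3
Step 3: on WHITE (6,5): turn R to W, flip to black, move to (6,4). |black|=4
Step 4: on WHITE (6,4): turn R to N, flip to black, move to (5,4). |black|=5
Step 5: on BLACK (5,4): turn L to W, flip to white, move to (5,3). |black|=4
Step 6: on WHITE (5,3): turn R to N, flip to black, move to (4,3). |black|=5
Step 7: on WHITE (4,3): turn R to E, flip to black, move to (4,4). |black|=6
Step 8: on WHITE (4,4): turn R to S, flip to black, move to (5,4). |black|=7
Step 9: on WHITE (5,4): turn R to W, flip to black, move to (5,3). |black|=8
Step 10: on BLACK (5,3): turn L to S, flip to white, move to (6,3). |black|=7
Step 11: on WHITE (6,3): turn R to W, flip to black, move to (6,2). |black|=8
Step 12: on WHITE (6,2): turn R to N, flip to black, move to (5,2). |black|=9
Step 13: on WHITE (5,2): turn R to E, flip to black, move to (5,3). |black|=10
Step 14: on WHITE (5,3): turn R to S, flip to black, move to (6,3). |black|=11
Step 15: on BLACK (6,3): turn L to E, flip to white, move to (6,4). |black|=10
Step 16: on BLACK (6,4): turn L to N, flip to white, move to (5,4). |black|=9
Step 17: on BLACK (5,4): turn L to W, flip to white, move to (5,3). |black|=8

Answer: 8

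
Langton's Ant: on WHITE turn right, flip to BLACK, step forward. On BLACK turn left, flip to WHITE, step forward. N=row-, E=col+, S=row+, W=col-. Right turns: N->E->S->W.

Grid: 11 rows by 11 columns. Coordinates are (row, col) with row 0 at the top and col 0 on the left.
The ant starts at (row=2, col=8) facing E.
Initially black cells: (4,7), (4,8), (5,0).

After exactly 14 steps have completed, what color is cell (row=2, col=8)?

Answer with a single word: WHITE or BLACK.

Step 1: on WHITE (2,8): turn R to S, flip to black, move to (3,8). |black|=4
Step 2: on WHITE (3,8): turn R to W, flip to black, move to (3,7). |black|=5
Step 3: on WHITE (3,7): turn R to N, flip to black, move to (2,7). |black|=6
Step 4: on WHITE (2,7): turn R to E, flip to black, move to (2,8). |black|=7
Step 5: on BLACK (2,8): turn L to N, flip to white, move to (1,8). |black|=6
Step 6: on WHITE (1,8): turn R to E, flip to black, move to (1,9). |black|=7
Step 7: on WHITE (1,9): turn R to S, flip to black, move to (2,9). |black|=8
Step 8: on WHITE (2,9): turn R to W, flip to black, move to (2,8). |black|=9
Step 9: on WHITE (2,8): turn R to N, flip to black, move to (1,8). |black|=10
Step 10: on BLACK (1,8): turn L to W, flip to white, move to (1,7). |black|=9
Step 11: on WHITE (1,7): turn R to N, flip to black, move to (0,7). |black|=10
Step 12: on WHITE (0,7): turn R to E, flip to black, move to (0,8). |black|=11
Step 13: on WHITE (0,8): turn R to S, flip to black, move to (1,8). |black|=12
Step 14: on WHITE (1,8): turn R to W, flip to black, move to (1,7). |black|=13

Answer: BLACK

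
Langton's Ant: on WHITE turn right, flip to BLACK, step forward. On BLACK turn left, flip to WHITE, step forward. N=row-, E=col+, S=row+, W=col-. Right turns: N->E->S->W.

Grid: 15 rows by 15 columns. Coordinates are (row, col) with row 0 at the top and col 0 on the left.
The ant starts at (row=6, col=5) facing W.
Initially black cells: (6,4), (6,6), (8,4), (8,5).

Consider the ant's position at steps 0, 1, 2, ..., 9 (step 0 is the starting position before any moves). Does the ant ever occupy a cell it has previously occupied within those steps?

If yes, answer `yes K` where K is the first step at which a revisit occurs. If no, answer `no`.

Answer: yes 7

Derivation:
Step 1: on WHITE (6,5): turn R to N, flip to black, move to (5,5). |black|=5 — new cell
Step 2: on WHITE (5,5): turn R to E, flip to black, move to (5,6). |black|=6 — new cell
Step 3: on WHITE (5,6): turn R to S, flip to black, move to (6,6). |black|=7 — new cell
Step 4: on BLACK (6,6): turn L to E, flip to white, move to (6,7). |black|=6 — new cell
Step 5: on WHITE (6,7): turn R to S, flip to black, move to (7,7). |black|=7 — new cell
Step 6: on WHITE (7,7): turn R to W, flip to black, move to (7,6). |black|=8 — new cell
Step 7: on WHITE (7,6): turn R to N, flip to black, move to (6,6). |black|=9 — REVISIT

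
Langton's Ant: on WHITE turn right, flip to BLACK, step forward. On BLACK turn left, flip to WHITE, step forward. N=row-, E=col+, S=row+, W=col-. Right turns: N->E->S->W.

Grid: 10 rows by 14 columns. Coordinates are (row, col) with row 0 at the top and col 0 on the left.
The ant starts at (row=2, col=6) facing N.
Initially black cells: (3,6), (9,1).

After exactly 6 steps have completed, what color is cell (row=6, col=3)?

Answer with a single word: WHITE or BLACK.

Answer: WHITE

Derivation:
Step 1: on WHITE (2,6): turn R to E, flip to black, move to (2,7). |black|=3
Step 2: on WHITE (2,7): turn R to S, flip to black, move to (3,7). |black|=4
Step 3: on WHITE (3,7): turn R to W, flip to black, move to (3,6). |black|=5
Step 4: on BLACK (3,6): turn L to S, flip to white, move to (4,6). |black|=4
Step 5: on WHITE (4,6): turn R to W, flip to black, move to (4,5). |black|=5
Step 6: on WHITE (4,5): turn R to N, flip to black, move to (3,5). |black|=6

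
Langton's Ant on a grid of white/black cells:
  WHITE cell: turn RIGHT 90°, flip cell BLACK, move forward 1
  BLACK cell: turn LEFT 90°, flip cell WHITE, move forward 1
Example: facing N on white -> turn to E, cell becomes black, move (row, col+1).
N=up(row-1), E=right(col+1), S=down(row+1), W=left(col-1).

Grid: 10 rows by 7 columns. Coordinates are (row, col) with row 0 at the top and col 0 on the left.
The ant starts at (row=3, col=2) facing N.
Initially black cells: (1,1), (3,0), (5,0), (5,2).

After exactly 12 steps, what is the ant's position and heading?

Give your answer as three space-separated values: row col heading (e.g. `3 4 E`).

Answer: 3 0 N

Derivation:
Step 1: on WHITE (3,2): turn R to E, flip to black, move to (3,3). |black|=5
Step 2: on WHITE (3,3): turn R to S, flip to black, move to (4,3). |black|=6
Step 3: on WHITE (4,3): turn R to W, flip to black, move to (4,2). |black|=7
Step 4: on WHITE (4,2): turn R to N, flip to black, move to (3,2). |black|=8
Step 5: on BLACK (3,2): turn L to W, flip to white, move to (3,1). |black|=7
Step 6: on WHITE (3,1): turn R to N, flip to black, move to (2,1). |black|=8
Step 7: on WHITE (2,1): turn R to E, flip to black, move to (2,2). |black|=9
Step 8: on WHITE (2,2): turn R to S, flip to black, move to (3,2). |black|=10
Step 9: on WHITE (3,2): turn R to W, flip to black, move to (3,1). |black|=11
Step 10: on BLACK (3,1): turn L to S, flip to white, move to (4,1). |black|=10
Step 11: on WHITE (4,1): turn R to W, flip to black, move to (4,0). |black|=11
Step 12: on WHITE (4,0): turn R to N, flip to black, move to (3,0). |black|=12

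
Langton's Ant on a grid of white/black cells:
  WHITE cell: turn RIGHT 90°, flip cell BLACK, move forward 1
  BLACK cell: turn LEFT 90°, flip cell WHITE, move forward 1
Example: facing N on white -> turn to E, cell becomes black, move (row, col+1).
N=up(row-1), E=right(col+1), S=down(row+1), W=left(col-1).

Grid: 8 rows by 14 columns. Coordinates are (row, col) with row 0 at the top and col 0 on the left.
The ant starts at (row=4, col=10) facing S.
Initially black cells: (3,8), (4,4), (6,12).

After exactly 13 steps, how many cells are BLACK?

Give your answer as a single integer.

Answer: 12

Derivation:
Step 1: on WHITE (4,10): turn R to W, flip to black, move to (4,9). |black|=4
Step 2: on WHITE (4,9): turn R to N, flip to black, move to (3,9). |black|=5
Step 3: on WHITE (3,9): turn R to E, flip to black, move to (3,10). |black|=6
Step 4: on WHITE (3,10): turn R to S, flip to black, move to (4,10). |black|=7
Step 5: on BLACK (4,10): turn L to E, flip to white, move to (4,11). |black|=6
Step 6: on WHITE (4,11): turn R to S, flip to black, move to (5,11). |black|=7
Step 7: on WHITE (5,11): turn R to W, flip to black, move to (5,10). |black|=8
Step 8: on WHITE (5,10): turn R to N, flip to black, move to (4,10). |black|=9
Step 9: on WHITE (4,10): turn R to E, flip to black, move to (4,11). |black|=10
Step 10: on BLACK (4,11): turn L to N, flip to white, move to (3,11). |black|=9
Step 11: on WHITE (3,11): turn R to E, flip to black, move to (3,12). |black|=10
Step 12: on WHITE (3,12): turn R to S, flip to black, move to (4,12). |black|=11
Step 13: on WHITE (4,12): turn R to W, flip to black, move to (4,11). |black|=12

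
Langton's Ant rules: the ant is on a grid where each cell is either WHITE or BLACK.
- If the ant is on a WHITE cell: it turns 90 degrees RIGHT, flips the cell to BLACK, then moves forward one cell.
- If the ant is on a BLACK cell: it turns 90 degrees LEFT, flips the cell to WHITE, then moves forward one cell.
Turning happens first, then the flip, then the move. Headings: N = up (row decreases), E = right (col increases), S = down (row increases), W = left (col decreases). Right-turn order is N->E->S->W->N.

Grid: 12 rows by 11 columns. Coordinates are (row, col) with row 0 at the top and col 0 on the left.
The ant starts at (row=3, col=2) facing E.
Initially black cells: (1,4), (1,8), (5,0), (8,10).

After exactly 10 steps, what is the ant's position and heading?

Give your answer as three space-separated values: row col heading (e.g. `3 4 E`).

Answer: 2 1 W

Derivation:
Step 1: on WHITE (3,2): turn R to S, flip to black, move to (4,2). |black|=5
Step 2: on WHITE (4,2): turn R to W, flip to black, move to (4,1). |black|=6
Step 3: on WHITE (4,1): turn R to N, flip to black, move to (3,1). |black|=7
Step 4: on WHITE (3,1): turn R to E, flip to black, move to (3,2). |black|=8
Step 5: on BLACK (3,2): turn L to N, flip to white, move to (2,2). |black|=7
Step 6: on WHITE (2,2): turn R to E, flip to black, move to (2,3). |black|=8
Step 7: on WHITE (2,3): turn R to S, flip to black, move to (3,3). |black|=9
Step 8: on WHITE (3,3): turn R to W, flip to black, move to (3,2). |black|=10
Step 9: on WHITE (3,2): turn R to N, flip to black, move to (2,2). |black|=11
Step 10: on BLACK (2,2): turn L to W, flip to white, move to (2,1). |black|=10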